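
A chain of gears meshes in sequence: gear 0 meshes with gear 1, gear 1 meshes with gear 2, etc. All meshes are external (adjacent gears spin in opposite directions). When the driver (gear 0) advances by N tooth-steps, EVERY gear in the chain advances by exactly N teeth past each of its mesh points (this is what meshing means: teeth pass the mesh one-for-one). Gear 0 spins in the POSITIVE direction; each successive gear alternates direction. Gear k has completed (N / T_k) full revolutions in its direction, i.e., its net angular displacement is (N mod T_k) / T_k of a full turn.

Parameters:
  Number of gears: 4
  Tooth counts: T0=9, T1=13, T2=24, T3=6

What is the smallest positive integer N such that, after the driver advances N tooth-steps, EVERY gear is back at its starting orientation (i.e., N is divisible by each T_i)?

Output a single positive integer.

Answer: 936

Derivation:
Gear k returns to start when N is a multiple of T_k.
All gears at start simultaneously when N is a common multiple of [9, 13, 24, 6]; the smallest such N is lcm(9, 13, 24, 6).
Start: lcm = T0 = 9
Fold in T1=13: gcd(9, 13) = 1; lcm(9, 13) = 9 * 13 / 1 = 117 / 1 = 117
Fold in T2=24: gcd(117, 24) = 3; lcm(117, 24) = 117 * 24 / 3 = 2808 / 3 = 936
Fold in T3=6: gcd(936, 6) = 6; lcm(936, 6) = 936 * 6 / 6 = 5616 / 6 = 936
Full cycle length = 936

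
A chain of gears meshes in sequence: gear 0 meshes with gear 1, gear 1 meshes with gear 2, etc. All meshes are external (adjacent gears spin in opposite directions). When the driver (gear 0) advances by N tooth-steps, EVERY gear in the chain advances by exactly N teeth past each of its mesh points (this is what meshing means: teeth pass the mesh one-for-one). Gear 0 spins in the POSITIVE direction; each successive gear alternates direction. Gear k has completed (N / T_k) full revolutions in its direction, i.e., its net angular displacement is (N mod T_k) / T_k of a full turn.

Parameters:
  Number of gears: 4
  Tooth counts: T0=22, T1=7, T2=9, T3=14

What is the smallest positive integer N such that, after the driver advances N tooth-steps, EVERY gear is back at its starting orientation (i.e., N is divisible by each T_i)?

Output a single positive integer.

Answer: 1386

Derivation:
Gear k returns to start when N is a multiple of T_k.
All gears at start simultaneously when N is a common multiple of [22, 7, 9, 14]; the smallest such N is lcm(22, 7, 9, 14).
Start: lcm = T0 = 22
Fold in T1=7: gcd(22, 7) = 1; lcm(22, 7) = 22 * 7 / 1 = 154 / 1 = 154
Fold in T2=9: gcd(154, 9) = 1; lcm(154, 9) = 154 * 9 / 1 = 1386 / 1 = 1386
Fold in T3=14: gcd(1386, 14) = 14; lcm(1386, 14) = 1386 * 14 / 14 = 19404 / 14 = 1386
Full cycle length = 1386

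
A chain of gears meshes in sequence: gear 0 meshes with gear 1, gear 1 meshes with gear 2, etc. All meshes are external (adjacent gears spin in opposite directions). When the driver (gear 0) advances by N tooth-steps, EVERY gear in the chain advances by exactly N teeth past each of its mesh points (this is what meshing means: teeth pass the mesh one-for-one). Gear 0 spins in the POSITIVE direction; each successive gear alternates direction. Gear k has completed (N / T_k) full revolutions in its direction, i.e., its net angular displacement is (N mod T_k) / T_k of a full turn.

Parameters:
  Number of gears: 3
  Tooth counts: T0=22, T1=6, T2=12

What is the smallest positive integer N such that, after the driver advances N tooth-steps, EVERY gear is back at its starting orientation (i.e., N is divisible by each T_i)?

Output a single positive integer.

Answer: 132

Derivation:
Gear k returns to start when N is a multiple of T_k.
All gears at start simultaneously when N is a common multiple of [22, 6, 12]; the smallest such N is lcm(22, 6, 12).
Start: lcm = T0 = 22
Fold in T1=6: gcd(22, 6) = 2; lcm(22, 6) = 22 * 6 / 2 = 132 / 2 = 66
Fold in T2=12: gcd(66, 12) = 6; lcm(66, 12) = 66 * 12 / 6 = 792 / 6 = 132
Full cycle length = 132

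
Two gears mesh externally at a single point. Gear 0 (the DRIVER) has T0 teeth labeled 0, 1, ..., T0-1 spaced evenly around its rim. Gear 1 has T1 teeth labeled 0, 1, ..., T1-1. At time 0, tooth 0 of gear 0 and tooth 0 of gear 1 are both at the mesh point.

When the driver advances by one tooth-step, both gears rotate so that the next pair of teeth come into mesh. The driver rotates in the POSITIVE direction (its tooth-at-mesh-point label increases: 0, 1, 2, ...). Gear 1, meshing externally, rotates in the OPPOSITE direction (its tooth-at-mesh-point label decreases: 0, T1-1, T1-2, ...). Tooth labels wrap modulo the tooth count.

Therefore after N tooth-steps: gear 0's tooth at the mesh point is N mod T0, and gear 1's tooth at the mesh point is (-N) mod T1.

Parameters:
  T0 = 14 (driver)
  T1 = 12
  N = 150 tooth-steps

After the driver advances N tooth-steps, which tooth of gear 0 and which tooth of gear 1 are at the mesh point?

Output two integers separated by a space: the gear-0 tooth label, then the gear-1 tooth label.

Gear 0 (driver, T0=14): tooth at mesh = N mod T0
  150 = 10 * 14 + 10, so 150 mod 14 = 10
  gear 0 tooth = 10
Gear 1 (driven, T1=12): tooth at mesh = (-N) mod T1
  150 = 12 * 12 + 6, so 150 mod 12 = 6
  (-150) mod 12 = (-6) mod 12 = 12 - 6 = 6
Mesh after 150 steps: gear-0 tooth 10 meets gear-1 tooth 6

Answer: 10 6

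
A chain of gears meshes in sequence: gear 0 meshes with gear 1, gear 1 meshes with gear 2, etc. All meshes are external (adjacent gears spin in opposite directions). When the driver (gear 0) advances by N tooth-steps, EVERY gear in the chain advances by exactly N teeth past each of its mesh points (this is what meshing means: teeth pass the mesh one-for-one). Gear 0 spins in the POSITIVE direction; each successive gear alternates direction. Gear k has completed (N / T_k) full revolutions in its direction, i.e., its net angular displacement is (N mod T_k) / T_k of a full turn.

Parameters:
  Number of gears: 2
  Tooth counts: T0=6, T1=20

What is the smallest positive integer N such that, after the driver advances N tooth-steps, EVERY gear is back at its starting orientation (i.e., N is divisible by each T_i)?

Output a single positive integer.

Answer: 60

Derivation:
Gear k returns to start when N is a multiple of T_k.
All gears at start simultaneously when N is a common multiple of [6, 20]; the smallest such N is lcm(6, 20).
Start: lcm = T0 = 6
Fold in T1=20: gcd(6, 20) = 2; lcm(6, 20) = 6 * 20 / 2 = 120 / 2 = 60
Full cycle length = 60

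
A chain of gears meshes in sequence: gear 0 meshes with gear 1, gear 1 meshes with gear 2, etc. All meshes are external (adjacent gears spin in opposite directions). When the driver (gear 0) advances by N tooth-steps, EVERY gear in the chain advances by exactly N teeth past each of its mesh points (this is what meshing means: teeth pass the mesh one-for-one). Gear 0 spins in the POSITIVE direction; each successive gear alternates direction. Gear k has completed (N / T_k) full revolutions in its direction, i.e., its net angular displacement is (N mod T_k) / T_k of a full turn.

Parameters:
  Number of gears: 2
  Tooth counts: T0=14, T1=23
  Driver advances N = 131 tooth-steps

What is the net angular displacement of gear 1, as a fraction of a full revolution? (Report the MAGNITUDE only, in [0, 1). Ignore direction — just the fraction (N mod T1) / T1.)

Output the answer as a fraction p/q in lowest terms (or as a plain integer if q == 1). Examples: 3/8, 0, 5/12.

Chain of 2 gears, tooth counts: [14, 23]
  gear 0: T0=14, direction=positive, advance = 131 mod 14 = 5 teeth = 5/14 turn
  gear 1: T1=23, direction=negative, advance = 131 mod 23 = 16 teeth = 16/23 turn
Gear 1: 131 mod 23 = 16
Fraction = 16 / 23 = 16/23 (gcd(16,23)=1) = 16/23

Answer: 16/23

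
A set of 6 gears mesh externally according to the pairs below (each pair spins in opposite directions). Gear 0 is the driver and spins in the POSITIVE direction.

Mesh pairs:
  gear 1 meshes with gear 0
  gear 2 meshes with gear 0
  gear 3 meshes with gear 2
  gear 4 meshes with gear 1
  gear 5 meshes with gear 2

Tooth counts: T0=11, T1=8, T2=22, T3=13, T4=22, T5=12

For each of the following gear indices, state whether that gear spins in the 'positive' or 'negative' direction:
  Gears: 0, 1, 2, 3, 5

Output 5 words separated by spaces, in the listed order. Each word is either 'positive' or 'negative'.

Gear 0 (driver): positive (depth 0)
  gear 1: meshes with gear 0 -> depth 1 -> negative (opposite of gear 0)
  gear 2: meshes with gear 0 -> depth 1 -> negative (opposite of gear 0)
  gear 3: meshes with gear 2 -> depth 2 -> positive (opposite of gear 2)
  gear 4: meshes with gear 1 -> depth 2 -> positive (opposite of gear 1)
  gear 5: meshes with gear 2 -> depth 2 -> positive (opposite of gear 2)
Queried indices 0, 1, 2, 3, 5 -> positive, negative, negative, positive, positive

Answer: positive negative negative positive positive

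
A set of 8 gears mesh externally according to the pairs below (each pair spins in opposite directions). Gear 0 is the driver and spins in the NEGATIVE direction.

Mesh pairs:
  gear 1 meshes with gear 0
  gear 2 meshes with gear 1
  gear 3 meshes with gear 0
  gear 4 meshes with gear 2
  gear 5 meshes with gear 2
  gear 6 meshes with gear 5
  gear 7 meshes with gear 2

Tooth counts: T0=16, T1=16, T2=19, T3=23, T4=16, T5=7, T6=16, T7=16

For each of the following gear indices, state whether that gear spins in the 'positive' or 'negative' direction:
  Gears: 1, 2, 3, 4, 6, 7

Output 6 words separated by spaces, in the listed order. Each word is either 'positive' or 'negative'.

Answer: positive negative positive positive negative positive

Derivation:
Gear 0 (driver): negative (depth 0)
  gear 1: meshes with gear 0 -> depth 1 -> positive (opposite of gear 0)
  gear 2: meshes with gear 1 -> depth 2 -> negative (opposite of gear 1)
  gear 3: meshes with gear 0 -> depth 1 -> positive (opposite of gear 0)
  gear 4: meshes with gear 2 -> depth 3 -> positive (opposite of gear 2)
  gear 5: meshes with gear 2 -> depth 3 -> positive (opposite of gear 2)
  gear 6: meshes with gear 5 -> depth 4 -> negative (opposite of gear 5)
  gear 7: meshes with gear 2 -> depth 3 -> positive (opposite of gear 2)
Queried indices 1, 2, 3, 4, 6, 7 -> positive, negative, positive, positive, negative, positive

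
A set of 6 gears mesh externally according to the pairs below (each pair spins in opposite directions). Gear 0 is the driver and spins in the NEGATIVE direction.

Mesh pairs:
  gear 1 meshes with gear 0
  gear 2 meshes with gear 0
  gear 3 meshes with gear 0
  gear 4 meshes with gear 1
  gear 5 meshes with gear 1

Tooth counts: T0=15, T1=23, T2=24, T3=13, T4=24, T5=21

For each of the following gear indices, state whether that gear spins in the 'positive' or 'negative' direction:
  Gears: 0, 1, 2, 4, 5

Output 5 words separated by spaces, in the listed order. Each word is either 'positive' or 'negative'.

Gear 0 (driver): negative (depth 0)
  gear 1: meshes with gear 0 -> depth 1 -> positive (opposite of gear 0)
  gear 2: meshes with gear 0 -> depth 1 -> positive (opposite of gear 0)
  gear 3: meshes with gear 0 -> depth 1 -> positive (opposite of gear 0)
  gear 4: meshes with gear 1 -> depth 2 -> negative (opposite of gear 1)
  gear 5: meshes with gear 1 -> depth 2 -> negative (opposite of gear 1)
Queried indices 0, 1, 2, 4, 5 -> negative, positive, positive, negative, negative

Answer: negative positive positive negative negative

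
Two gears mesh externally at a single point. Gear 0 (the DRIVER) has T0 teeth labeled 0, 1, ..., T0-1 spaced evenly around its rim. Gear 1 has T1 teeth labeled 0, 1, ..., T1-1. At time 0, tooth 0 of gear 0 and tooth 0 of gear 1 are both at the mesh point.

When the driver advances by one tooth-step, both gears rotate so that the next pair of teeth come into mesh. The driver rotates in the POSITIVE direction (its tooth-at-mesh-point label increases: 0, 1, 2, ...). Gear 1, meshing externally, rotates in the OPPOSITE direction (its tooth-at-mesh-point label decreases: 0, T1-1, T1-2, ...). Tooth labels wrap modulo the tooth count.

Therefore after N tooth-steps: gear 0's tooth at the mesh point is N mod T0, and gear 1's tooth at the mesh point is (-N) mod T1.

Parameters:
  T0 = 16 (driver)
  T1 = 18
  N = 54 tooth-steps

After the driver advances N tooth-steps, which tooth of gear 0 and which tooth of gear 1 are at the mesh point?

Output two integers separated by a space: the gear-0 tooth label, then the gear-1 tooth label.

Answer: 6 0

Derivation:
Gear 0 (driver, T0=16): tooth at mesh = N mod T0
  54 = 3 * 16 + 6, so 54 mod 16 = 6
  gear 0 tooth = 6
Gear 1 (driven, T1=18): tooth at mesh = (-N) mod T1
  54 = 3 * 18 + 0, so 54 mod 18 = 0
  (-54) mod 18 = 0
Mesh after 54 steps: gear-0 tooth 6 meets gear-1 tooth 0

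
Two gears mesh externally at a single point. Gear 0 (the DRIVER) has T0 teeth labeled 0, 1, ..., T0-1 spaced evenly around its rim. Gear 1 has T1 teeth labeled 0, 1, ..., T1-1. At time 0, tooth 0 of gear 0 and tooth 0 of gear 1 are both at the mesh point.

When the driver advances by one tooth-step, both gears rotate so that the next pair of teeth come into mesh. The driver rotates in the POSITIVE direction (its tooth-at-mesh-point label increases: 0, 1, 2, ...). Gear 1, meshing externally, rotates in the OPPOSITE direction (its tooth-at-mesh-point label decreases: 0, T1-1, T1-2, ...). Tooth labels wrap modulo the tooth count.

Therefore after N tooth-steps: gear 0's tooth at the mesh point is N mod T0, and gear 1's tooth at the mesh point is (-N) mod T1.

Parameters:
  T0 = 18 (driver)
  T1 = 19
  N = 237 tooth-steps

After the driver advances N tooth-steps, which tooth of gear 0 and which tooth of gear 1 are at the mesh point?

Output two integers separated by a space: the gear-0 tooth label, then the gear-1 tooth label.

Answer: 3 10

Derivation:
Gear 0 (driver, T0=18): tooth at mesh = N mod T0
  237 = 13 * 18 + 3, so 237 mod 18 = 3
  gear 0 tooth = 3
Gear 1 (driven, T1=19): tooth at mesh = (-N) mod T1
  237 = 12 * 19 + 9, so 237 mod 19 = 9
  (-237) mod 19 = (-9) mod 19 = 19 - 9 = 10
Mesh after 237 steps: gear-0 tooth 3 meets gear-1 tooth 10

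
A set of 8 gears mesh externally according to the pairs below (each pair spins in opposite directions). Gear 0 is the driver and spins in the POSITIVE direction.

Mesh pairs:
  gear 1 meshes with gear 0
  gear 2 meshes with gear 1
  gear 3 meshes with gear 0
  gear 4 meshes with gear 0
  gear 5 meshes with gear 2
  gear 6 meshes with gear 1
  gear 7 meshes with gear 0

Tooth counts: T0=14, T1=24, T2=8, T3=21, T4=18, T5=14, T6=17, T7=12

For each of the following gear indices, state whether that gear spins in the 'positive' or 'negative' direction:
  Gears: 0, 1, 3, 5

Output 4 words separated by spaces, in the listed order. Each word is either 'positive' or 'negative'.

Answer: positive negative negative negative

Derivation:
Gear 0 (driver): positive (depth 0)
  gear 1: meshes with gear 0 -> depth 1 -> negative (opposite of gear 0)
  gear 2: meshes with gear 1 -> depth 2 -> positive (opposite of gear 1)
  gear 3: meshes with gear 0 -> depth 1 -> negative (opposite of gear 0)
  gear 4: meshes with gear 0 -> depth 1 -> negative (opposite of gear 0)
  gear 5: meshes with gear 2 -> depth 3 -> negative (opposite of gear 2)
  gear 6: meshes with gear 1 -> depth 2 -> positive (opposite of gear 1)
  gear 7: meshes with gear 0 -> depth 1 -> negative (opposite of gear 0)
Queried indices 0, 1, 3, 5 -> positive, negative, negative, negative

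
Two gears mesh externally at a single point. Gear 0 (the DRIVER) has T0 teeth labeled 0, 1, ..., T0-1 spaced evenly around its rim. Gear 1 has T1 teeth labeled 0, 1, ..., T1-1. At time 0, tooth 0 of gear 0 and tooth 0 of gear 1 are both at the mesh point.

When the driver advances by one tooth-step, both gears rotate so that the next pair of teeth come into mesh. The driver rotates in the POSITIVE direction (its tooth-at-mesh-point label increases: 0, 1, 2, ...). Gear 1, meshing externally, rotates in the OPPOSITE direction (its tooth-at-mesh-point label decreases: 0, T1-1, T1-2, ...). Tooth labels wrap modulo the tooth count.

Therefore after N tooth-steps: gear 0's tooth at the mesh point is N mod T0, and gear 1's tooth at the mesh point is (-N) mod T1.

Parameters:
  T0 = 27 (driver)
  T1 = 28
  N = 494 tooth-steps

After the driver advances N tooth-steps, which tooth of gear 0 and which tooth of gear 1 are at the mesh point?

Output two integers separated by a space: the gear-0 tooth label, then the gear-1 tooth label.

Answer: 8 10

Derivation:
Gear 0 (driver, T0=27): tooth at mesh = N mod T0
  494 = 18 * 27 + 8, so 494 mod 27 = 8
  gear 0 tooth = 8
Gear 1 (driven, T1=28): tooth at mesh = (-N) mod T1
  494 = 17 * 28 + 18, so 494 mod 28 = 18
  (-494) mod 28 = (-18) mod 28 = 28 - 18 = 10
Mesh after 494 steps: gear-0 tooth 8 meets gear-1 tooth 10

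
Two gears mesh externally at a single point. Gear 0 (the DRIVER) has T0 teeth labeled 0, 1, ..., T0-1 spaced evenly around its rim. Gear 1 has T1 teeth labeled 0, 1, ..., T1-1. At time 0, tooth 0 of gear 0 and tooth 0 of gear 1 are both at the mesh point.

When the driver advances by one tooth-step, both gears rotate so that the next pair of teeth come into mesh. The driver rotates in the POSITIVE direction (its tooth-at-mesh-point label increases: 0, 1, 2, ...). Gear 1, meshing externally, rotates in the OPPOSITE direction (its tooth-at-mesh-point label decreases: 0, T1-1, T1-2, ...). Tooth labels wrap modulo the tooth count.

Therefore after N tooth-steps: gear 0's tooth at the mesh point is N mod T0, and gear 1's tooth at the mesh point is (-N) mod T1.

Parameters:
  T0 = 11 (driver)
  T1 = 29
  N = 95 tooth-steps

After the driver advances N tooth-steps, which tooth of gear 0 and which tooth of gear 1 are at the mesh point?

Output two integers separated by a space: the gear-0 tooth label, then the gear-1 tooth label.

Gear 0 (driver, T0=11): tooth at mesh = N mod T0
  95 = 8 * 11 + 7, so 95 mod 11 = 7
  gear 0 tooth = 7
Gear 1 (driven, T1=29): tooth at mesh = (-N) mod T1
  95 = 3 * 29 + 8, so 95 mod 29 = 8
  (-95) mod 29 = (-8) mod 29 = 29 - 8 = 21
Mesh after 95 steps: gear-0 tooth 7 meets gear-1 tooth 21

Answer: 7 21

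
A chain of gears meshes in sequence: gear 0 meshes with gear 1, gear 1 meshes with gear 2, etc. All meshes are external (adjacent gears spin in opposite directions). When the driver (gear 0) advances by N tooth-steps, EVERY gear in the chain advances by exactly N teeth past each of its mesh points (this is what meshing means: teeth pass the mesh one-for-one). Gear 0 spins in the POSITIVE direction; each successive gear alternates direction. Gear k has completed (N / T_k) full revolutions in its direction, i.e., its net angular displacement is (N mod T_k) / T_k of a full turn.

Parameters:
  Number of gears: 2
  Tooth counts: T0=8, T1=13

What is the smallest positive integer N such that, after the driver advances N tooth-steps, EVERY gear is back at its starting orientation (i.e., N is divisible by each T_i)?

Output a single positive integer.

Answer: 104

Derivation:
Gear k returns to start when N is a multiple of T_k.
All gears at start simultaneously when N is a common multiple of [8, 13]; the smallest such N is lcm(8, 13).
Start: lcm = T0 = 8
Fold in T1=13: gcd(8, 13) = 1; lcm(8, 13) = 8 * 13 / 1 = 104 / 1 = 104
Full cycle length = 104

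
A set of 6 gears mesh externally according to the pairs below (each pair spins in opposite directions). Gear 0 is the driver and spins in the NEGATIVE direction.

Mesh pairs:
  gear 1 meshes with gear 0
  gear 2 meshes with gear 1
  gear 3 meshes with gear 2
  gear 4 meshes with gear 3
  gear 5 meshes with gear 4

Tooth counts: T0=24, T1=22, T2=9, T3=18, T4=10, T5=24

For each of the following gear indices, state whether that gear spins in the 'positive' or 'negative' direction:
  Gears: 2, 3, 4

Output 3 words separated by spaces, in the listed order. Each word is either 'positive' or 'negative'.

Answer: negative positive negative

Derivation:
Gear 0 (driver): negative (depth 0)
  gear 1: meshes with gear 0 -> depth 1 -> positive (opposite of gear 0)
  gear 2: meshes with gear 1 -> depth 2 -> negative (opposite of gear 1)
  gear 3: meshes with gear 2 -> depth 3 -> positive (opposite of gear 2)
  gear 4: meshes with gear 3 -> depth 4 -> negative (opposite of gear 3)
  gear 5: meshes with gear 4 -> depth 5 -> positive (opposite of gear 4)
Queried indices 2, 3, 4 -> negative, positive, negative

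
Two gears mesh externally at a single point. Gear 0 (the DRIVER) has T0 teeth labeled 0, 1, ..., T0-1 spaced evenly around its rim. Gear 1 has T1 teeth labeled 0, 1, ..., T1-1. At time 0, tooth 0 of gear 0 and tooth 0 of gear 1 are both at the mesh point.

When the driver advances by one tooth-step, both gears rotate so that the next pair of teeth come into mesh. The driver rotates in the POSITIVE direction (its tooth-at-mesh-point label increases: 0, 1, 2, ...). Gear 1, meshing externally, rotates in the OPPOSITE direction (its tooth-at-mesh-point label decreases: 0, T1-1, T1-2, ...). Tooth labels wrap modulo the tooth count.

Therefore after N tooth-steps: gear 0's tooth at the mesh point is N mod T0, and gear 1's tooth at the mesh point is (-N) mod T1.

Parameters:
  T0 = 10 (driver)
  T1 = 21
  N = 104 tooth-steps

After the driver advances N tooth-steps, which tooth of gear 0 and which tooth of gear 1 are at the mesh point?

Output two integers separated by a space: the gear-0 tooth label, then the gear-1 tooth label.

Gear 0 (driver, T0=10): tooth at mesh = N mod T0
  104 = 10 * 10 + 4, so 104 mod 10 = 4
  gear 0 tooth = 4
Gear 1 (driven, T1=21): tooth at mesh = (-N) mod T1
  104 = 4 * 21 + 20, so 104 mod 21 = 20
  (-104) mod 21 = (-20) mod 21 = 21 - 20 = 1
Mesh after 104 steps: gear-0 tooth 4 meets gear-1 tooth 1

Answer: 4 1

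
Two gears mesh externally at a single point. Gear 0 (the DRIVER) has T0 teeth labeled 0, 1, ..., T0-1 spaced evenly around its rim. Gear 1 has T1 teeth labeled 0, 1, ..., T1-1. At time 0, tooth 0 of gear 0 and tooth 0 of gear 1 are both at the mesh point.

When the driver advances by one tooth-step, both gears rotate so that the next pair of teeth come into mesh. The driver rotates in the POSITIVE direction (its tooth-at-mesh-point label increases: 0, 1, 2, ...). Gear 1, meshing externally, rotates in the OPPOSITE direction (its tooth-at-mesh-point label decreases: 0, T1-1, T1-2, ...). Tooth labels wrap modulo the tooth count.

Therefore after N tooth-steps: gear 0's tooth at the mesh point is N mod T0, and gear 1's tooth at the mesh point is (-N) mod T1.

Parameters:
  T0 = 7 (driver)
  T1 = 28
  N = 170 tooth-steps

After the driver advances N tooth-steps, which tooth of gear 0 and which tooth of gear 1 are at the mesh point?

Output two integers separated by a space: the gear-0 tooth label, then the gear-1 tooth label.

Answer: 2 26

Derivation:
Gear 0 (driver, T0=7): tooth at mesh = N mod T0
  170 = 24 * 7 + 2, so 170 mod 7 = 2
  gear 0 tooth = 2
Gear 1 (driven, T1=28): tooth at mesh = (-N) mod T1
  170 = 6 * 28 + 2, so 170 mod 28 = 2
  (-170) mod 28 = (-2) mod 28 = 28 - 2 = 26
Mesh after 170 steps: gear-0 tooth 2 meets gear-1 tooth 26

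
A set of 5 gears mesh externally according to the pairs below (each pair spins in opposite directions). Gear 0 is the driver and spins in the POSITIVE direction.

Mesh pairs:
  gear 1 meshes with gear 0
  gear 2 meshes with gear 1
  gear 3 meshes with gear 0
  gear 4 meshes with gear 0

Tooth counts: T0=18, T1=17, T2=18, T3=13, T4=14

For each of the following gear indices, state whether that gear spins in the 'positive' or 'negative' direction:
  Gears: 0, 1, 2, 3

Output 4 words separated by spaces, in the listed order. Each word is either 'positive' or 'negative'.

Gear 0 (driver): positive (depth 0)
  gear 1: meshes with gear 0 -> depth 1 -> negative (opposite of gear 0)
  gear 2: meshes with gear 1 -> depth 2 -> positive (opposite of gear 1)
  gear 3: meshes with gear 0 -> depth 1 -> negative (opposite of gear 0)
  gear 4: meshes with gear 0 -> depth 1 -> negative (opposite of gear 0)
Queried indices 0, 1, 2, 3 -> positive, negative, positive, negative

Answer: positive negative positive negative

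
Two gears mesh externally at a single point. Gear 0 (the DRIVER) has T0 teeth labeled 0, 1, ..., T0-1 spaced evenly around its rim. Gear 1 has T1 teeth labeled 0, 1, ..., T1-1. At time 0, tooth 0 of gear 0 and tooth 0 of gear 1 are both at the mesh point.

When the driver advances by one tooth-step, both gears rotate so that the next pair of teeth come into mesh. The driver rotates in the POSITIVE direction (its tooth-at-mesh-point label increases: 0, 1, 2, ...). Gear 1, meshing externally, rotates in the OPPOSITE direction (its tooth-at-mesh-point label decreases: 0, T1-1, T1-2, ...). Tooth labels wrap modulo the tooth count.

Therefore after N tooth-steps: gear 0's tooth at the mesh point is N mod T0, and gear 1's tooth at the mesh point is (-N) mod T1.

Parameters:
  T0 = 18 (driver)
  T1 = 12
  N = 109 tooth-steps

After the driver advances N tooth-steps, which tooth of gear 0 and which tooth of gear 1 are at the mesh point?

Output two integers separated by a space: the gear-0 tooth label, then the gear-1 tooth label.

Gear 0 (driver, T0=18): tooth at mesh = N mod T0
  109 = 6 * 18 + 1, so 109 mod 18 = 1
  gear 0 tooth = 1
Gear 1 (driven, T1=12): tooth at mesh = (-N) mod T1
  109 = 9 * 12 + 1, so 109 mod 12 = 1
  (-109) mod 12 = (-1) mod 12 = 12 - 1 = 11
Mesh after 109 steps: gear-0 tooth 1 meets gear-1 tooth 11

Answer: 1 11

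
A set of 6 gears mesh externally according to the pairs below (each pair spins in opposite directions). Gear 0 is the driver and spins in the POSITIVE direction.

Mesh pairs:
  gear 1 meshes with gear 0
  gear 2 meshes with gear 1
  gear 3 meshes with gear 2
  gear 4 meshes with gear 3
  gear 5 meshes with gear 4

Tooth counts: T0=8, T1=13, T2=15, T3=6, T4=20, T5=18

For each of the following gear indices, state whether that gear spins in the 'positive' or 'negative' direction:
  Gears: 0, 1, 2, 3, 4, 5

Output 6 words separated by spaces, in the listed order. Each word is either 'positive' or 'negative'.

Answer: positive negative positive negative positive negative

Derivation:
Gear 0 (driver): positive (depth 0)
  gear 1: meshes with gear 0 -> depth 1 -> negative (opposite of gear 0)
  gear 2: meshes with gear 1 -> depth 2 -> positive (opposite of gear 1)
  gear 3: meshes with gear 2 -> depth 3 -> negative (opposite of gear 2)
  gear 4: meshes with gear 3 -> depth 4 -> positive (opposite of gear 3)
  gear 5: meshes with gear 4 -> depth 5 -> negative (opposite of gear 4)
Queried indices 0, 1, 2, 3, 4, 5 -> positive, negative, positive, negative, positive, negative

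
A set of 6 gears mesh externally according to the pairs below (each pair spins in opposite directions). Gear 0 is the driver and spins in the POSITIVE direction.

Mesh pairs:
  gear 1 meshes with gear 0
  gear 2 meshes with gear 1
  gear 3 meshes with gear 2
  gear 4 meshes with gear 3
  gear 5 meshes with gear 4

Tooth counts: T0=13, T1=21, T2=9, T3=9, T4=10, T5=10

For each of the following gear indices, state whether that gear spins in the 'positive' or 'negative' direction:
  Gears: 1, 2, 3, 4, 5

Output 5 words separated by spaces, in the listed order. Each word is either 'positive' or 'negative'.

Gear 0 (driver): positive (depth 0)
  gear 1: meshes with gear 0 -> depth 1 -> negative (opposite of gear 0)
  gear 2: meshes with gear 1 -> depth 2 -> positive (opposite of gear 1)
  gear 3: meshes with gear 2 -> depth 3 -> negative (opposite of gear 2)
  gear 4: meshes with gear 3 -> depth 4 -> positive (opposite of gear 3)
  gear 5: meshes with gear 4 -> depth 5 -> negative (opposite of gear 4)
Queried indices 1, 2, 3, 4, 5 -> negative, positive, negative, positive, negative

Answer: negative positive negative positive negative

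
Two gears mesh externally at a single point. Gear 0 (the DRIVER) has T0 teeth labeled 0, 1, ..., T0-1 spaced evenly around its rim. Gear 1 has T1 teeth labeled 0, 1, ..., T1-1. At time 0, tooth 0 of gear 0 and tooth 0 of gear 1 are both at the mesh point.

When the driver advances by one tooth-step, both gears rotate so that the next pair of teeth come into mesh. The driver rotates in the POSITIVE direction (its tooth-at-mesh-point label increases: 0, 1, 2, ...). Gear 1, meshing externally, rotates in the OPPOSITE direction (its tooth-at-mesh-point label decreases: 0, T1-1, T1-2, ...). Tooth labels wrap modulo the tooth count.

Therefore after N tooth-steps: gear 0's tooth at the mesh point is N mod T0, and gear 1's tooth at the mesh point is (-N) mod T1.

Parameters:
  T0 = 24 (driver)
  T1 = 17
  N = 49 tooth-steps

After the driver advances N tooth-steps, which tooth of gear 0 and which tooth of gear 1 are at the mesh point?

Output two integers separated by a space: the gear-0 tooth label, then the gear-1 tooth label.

Gear 0 (driver, T0=24): tooth at mesh = N mod T0
  49 = 2 * 24 + 1, so 49 mod 24 = 1
  gear 0 tooth = 1
Gear 1 (driven, T1=17): tooth at mesh = (-N) mod T1
  49 = 2 * 17 + 15, so 49 mod 17 = 15
  (-49) mod 17 = (-15) mod 17 = 17 - 15 = 2
Mesh after 49 steps: gear-0 tooth 1 meets gear-1 tooth 2

Answer: 1 2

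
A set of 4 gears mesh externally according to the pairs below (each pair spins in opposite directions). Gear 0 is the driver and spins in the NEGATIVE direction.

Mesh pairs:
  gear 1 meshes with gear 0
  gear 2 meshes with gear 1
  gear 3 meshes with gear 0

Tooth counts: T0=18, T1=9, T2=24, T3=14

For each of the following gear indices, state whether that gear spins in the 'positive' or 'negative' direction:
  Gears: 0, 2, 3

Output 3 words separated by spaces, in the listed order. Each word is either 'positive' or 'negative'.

Answer: negative negative positive

Derivation:
Gear 0 (driver): negative (depth 0)
  gear 1: meshes with gear 0 -> depth 1 -> positive (opposite of gear 0)
  gear 2: meshes with gear 1 -> depth 2 -> negative (opposite of gear 1)
  gear 3: meshes with gear 0 -> depth 1 -> positive (opposite of gear 0)
Queried indices 0, 2, 3 -> negative, negative, positive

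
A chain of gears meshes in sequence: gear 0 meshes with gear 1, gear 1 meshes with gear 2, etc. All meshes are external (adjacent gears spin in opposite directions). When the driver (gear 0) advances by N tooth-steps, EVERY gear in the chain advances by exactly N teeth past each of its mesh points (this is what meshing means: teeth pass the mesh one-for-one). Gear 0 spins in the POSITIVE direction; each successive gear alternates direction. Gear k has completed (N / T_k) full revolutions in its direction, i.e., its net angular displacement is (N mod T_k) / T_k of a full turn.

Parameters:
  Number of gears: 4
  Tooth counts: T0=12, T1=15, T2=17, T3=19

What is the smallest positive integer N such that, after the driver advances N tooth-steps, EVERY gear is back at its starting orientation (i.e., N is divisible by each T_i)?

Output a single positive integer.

Gear k returns to start when N is a multiple of T_k.
All gears at start simultaneously when N is a common multiple of [12, 15, 17, 19]; the smallest such N is lcm(12, 15, 17, 19).
Start: lcm = T0 = 12
Fold in T1=15: gcd(12, 15) = 3; lcm(12, 15) = 12 * 15 / 3 = 180 / 3 = 60
Fold in T2=17: gcd(60, 17) = 1; lcm(60, 17) = 60 * 17 / 1 = 1020 / 1 = 1020
Fold in T3=19: gcd(1020, 19) = 1; lcm(1020, 19) = 1020 * 19 / 1 = 19380 / 1 = 19380
Full cycle length = 19380

Answer: 19380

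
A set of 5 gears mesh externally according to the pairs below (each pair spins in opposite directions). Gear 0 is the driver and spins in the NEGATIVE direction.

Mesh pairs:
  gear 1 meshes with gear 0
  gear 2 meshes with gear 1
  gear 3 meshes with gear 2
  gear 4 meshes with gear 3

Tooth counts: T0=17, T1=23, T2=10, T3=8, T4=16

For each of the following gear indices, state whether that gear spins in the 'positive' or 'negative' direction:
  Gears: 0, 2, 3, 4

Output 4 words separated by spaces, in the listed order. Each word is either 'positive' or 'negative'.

Answer: negative negative positive negative

Derivation:
Gear 0 (driver): negative (depth 0)
  gear 1: meshes with gear 0 -> depth 1 -> positive (opposite of gear 0)
  gear 2: meshes with gear 1 -> depth 2 -> negative (opposite of gear 1)
  gear 3: meshes with gear 2 -> depth 3 -> positive (opposite of gear 2)
  gear 4: meshes with gear 3 -> depth 4 -> negative (opposite of gear 3)
Queried indices 0, 2, 3, 4 -> negative, negative, positive, negative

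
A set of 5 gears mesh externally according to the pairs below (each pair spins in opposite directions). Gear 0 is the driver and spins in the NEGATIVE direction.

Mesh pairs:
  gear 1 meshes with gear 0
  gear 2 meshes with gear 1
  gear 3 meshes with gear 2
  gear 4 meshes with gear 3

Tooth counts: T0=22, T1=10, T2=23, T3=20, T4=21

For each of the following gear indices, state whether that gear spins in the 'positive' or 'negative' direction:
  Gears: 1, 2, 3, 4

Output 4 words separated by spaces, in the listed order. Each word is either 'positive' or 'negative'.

Gear 0 (driver): negative (depth 0)
  gear 1: meshes with gear 0 -> depth 1 -> positive (opposite of gear 0)
  gear 2: meshes with gear 1 -> depth 2 -> negative (opposite of gear 1)
  gear 3: meshes with gear 2 -> depth 3 -> positive (opposite of gear 2)
  gear 4: meshes with gear 3 -> depth 4 -> negative (opposite of gear 3)
Queried indices 1, 2, 3, 4 -> positive, negative, positive, negative

Answer: positive negative positive negative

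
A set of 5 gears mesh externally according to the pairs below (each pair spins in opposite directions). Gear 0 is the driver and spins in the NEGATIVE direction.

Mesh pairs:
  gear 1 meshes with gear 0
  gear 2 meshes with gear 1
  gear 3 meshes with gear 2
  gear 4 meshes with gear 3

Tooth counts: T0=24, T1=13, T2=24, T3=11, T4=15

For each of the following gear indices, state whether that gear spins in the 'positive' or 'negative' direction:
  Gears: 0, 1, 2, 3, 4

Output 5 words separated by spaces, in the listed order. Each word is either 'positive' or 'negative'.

Gear 0 (driver): negative (depth 0)
  gear 1: meshes with gear 0 -> depth 1 -> positive (opposite of gear 0)
  gear 2: meshes with gear 1 -> depth 2 -> negative (opposite of gear 1)
  gear 3: meshes with gear 2 -> depth 3 -> positive (opposite of gear 2)
  gear 4: meshes with gear 3 -> depth 4 -> negative (opposite of gear 3)
Queried indices 0, 1, 2, 3, 4 -> negative, positive, negative, positive, negative

Answer: negative positive negative positive negative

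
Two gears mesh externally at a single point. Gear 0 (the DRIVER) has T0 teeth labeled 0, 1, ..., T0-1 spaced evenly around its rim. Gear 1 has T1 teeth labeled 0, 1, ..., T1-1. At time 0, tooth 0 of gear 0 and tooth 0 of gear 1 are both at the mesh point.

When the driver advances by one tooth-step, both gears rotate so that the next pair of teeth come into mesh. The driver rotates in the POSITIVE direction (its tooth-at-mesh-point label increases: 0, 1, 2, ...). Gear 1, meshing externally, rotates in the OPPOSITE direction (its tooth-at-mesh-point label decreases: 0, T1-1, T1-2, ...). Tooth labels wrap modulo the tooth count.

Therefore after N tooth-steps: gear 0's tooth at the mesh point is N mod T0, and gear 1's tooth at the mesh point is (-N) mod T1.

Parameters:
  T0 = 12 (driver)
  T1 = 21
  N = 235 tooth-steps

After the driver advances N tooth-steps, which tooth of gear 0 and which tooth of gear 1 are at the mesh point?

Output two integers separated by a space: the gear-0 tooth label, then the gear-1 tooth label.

Answer: 7 17

Derivation:
Gear 0 (driver, T0=12): tooth at mesh = N mod T0
  235 = 19 * 12 + 7, so 235 mod 12 = 7
  gear 0 tooth = 7
Gear 1 (driven, T1=21): tooth at mesh = (-N) mod T1
  235 = 11 * 21 + 4, so 235 mod 21 = 4
  (-235) mod 21 = (-4) mod 21 = 21 - 4 = 17
Mesh after 235 steps: gear-0 tooth 7 meets gear-1 tooth 17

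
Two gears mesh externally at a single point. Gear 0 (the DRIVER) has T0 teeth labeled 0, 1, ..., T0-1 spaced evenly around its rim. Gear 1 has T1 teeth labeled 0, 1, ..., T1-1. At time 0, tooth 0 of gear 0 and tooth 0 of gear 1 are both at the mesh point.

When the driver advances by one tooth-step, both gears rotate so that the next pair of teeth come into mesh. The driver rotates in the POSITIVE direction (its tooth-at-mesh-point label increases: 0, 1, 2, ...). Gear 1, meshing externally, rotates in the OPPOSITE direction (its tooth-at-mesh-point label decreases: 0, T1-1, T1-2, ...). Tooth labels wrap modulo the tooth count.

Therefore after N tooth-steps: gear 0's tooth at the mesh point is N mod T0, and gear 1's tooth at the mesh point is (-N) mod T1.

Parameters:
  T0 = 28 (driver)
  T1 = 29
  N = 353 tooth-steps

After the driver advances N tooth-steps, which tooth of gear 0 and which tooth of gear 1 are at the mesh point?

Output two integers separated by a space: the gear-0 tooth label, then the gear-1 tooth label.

Gear 0 (driver, T0=28): tooth at mesh = N mod T0
  353 = 12 * 28 + 17, so 353 mod 28 = 17
  gear 0 tooth = 17
Gear 1 (driven, T1=29): tooth at mesh = (-N) mod T1
  353 = 12 * 29 + 5, so 353 mod 29 = 5
  (-353) mod 29 = (-5) mod 29 = 29 - 5 = 24
Mesh after 353 steps: gear-0 tooth 17 meets gear-1 tooth 24

Answer: 17 24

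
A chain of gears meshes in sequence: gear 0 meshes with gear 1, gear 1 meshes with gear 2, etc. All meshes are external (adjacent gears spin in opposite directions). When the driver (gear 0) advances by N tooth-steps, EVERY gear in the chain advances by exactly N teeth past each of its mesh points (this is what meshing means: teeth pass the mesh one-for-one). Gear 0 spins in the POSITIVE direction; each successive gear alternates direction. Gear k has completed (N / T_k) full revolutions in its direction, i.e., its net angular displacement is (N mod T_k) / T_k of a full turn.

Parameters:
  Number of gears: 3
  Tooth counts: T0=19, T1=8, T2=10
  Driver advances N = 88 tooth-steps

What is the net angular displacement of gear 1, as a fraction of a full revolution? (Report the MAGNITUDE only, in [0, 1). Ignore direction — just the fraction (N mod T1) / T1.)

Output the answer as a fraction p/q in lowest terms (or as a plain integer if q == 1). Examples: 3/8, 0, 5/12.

Chain of 3 gears, tooth counts: [19, 8, 10]
  gear 0: T0=19, direction=positive, advance = 88 mod 19 = 12 teeth = 12/19 turn
  gear 1: T1=8, direction=negative, advance = 88 mod 8 = 0 teeth = 0/8 turn
  gear 2: T2=10, direction=positive, advance = 88 mod 10 = 8 teeth = 8/10 turn
Gear 1: 88 mod 8 = 0
Fraction = 0 / 8 = 0/1 (gcd(0,8)=8) = 0

Answer: 0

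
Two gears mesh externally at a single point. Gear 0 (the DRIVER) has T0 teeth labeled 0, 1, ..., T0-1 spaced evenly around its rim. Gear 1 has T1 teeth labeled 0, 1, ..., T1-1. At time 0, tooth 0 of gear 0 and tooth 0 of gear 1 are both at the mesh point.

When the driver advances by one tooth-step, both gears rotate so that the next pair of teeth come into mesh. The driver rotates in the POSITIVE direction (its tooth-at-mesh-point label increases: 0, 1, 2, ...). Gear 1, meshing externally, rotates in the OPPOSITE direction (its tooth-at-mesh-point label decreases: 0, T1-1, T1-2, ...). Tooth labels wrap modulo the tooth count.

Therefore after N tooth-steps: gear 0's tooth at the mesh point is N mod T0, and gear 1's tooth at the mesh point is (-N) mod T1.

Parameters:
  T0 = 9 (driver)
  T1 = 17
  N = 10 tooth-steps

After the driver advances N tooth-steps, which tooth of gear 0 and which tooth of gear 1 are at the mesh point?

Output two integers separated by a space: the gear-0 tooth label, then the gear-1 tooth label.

Answer: 1 7

Derivation:
Gear 0 (driver, T0=9): tooth at mesh = N mod T0
  10 = 1 * 9 + 1, so 10 mod 9 = 1
  gear 0 tooth = 1
Gear 1 (driven, T1=17): tooth at mesh = (-N) mod T1
  10 = 0 * 17 + 10, so 10 mod 17 = 10
  (-10) mod 17 = (-10) mod 17 = 17 - 10 = 7
Mesh after 10 steps: gear-0 tooth 1 meets gear-1 tooth 7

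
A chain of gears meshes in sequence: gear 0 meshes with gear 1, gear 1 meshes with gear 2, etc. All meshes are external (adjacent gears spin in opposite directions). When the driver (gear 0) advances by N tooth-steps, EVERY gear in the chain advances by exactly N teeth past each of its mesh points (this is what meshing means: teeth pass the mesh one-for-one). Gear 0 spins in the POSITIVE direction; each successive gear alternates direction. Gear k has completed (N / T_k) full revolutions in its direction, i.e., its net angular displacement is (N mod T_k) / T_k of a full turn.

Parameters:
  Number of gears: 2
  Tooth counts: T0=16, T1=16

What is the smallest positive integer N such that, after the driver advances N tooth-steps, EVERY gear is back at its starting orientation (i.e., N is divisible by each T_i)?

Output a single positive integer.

Answer: 16

Derivation:
Gear k returns to start when N is a multiple of T_k.
All gears at start simultaneously when N is a common multiple of [16, 16]; the smallest such N is lcm(16, 16).
Start: lcm = T0 = 16
Fold in T1=16: gcd(16, 16) = 16; lcm(16, 16) = 16 * 16 / 16 = 256 / 16 = 16
Full cycle length = 16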